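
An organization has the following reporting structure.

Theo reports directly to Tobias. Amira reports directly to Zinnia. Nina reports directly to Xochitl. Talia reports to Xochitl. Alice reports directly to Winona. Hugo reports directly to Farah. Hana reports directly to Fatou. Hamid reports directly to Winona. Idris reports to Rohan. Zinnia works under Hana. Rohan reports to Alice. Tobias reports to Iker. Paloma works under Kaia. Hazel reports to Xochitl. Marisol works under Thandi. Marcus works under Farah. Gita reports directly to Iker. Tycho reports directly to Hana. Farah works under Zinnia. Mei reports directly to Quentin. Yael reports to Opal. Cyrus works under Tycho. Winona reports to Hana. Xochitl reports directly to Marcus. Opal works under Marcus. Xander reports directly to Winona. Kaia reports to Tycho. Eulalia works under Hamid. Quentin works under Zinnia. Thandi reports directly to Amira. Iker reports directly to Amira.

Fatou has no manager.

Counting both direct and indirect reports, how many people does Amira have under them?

6

Amira directly manages Thandi, Iker. Under Thandi: Marisol (1). Under Iker: Gita, Tobias, Theo (3). So Amira's organization is 2 direct reports plus everyone under them: 2 + 4 = 6.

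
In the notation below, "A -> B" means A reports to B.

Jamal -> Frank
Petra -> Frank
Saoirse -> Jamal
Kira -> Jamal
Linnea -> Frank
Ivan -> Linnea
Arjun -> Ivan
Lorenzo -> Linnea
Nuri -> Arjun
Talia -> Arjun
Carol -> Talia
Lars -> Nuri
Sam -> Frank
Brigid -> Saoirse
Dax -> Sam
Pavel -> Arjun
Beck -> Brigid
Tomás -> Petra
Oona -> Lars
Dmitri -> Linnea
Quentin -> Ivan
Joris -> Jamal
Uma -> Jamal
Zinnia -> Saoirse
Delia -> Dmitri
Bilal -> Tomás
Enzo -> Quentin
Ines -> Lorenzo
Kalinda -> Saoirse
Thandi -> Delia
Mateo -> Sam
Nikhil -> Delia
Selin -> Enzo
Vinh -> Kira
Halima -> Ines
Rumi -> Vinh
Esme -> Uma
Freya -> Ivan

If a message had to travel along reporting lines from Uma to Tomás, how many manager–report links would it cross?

Uma is 2 levels below Frank, and Tomás is 2 levels below Frank (their lowest common manager). The shortest path runs up from Uma to Frank and back down to Tomás: 2 + 2 = 4 links.

4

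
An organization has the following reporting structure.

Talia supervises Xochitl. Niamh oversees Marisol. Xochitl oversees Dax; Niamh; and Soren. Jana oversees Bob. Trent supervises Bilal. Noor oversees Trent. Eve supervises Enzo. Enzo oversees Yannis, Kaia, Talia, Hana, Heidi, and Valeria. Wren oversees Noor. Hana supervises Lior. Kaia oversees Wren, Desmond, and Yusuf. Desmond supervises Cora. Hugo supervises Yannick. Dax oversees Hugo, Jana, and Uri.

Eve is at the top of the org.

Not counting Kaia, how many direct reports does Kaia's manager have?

5

Kaia reports to Enzo. Enzo's other direct reports are Yannis, Talia, Hana, Heidi, Valeria — 5 peers.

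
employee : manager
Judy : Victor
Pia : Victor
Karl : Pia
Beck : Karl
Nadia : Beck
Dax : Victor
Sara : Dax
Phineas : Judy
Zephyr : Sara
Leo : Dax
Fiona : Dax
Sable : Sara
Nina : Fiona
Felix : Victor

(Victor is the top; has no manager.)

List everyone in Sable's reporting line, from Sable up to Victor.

Sable -> Sara -> Dax -> Victor

Sable reports to Sara. Sara reports to Dax. Dax reports to Victor. Victor is at the top.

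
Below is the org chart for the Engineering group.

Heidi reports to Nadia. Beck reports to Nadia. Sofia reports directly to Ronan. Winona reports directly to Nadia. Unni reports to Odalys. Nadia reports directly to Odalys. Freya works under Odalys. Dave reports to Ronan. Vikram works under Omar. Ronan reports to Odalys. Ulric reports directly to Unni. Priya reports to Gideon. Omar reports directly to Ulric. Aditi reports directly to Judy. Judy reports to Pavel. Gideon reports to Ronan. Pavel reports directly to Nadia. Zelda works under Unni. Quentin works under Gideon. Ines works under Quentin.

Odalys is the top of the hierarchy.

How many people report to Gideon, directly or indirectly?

Gideon directly manages Quentin, Priya. Under Quentin: Ines (1). Priya has no reports. So Gideon's organization is 2 direct reports plus everyone under them: 2 + 1 = 3.

3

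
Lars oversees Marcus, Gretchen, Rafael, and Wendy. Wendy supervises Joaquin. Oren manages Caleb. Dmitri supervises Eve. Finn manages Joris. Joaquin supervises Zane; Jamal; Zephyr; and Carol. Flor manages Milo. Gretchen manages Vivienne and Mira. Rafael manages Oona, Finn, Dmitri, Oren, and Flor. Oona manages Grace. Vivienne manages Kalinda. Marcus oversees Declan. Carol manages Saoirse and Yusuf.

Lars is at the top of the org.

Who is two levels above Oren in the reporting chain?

Oren reports to Rafael, and Rafael reports to Lars. So Oren's skip-level manager is Lars.

Lars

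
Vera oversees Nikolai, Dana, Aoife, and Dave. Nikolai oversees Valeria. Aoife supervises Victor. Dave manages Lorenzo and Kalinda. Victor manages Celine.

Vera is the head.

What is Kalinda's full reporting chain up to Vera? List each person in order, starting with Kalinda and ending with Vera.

Kalinda reports to Dave. Dave reports to Vera. Vera is at the top.

Kalinda -> Dave -> Vera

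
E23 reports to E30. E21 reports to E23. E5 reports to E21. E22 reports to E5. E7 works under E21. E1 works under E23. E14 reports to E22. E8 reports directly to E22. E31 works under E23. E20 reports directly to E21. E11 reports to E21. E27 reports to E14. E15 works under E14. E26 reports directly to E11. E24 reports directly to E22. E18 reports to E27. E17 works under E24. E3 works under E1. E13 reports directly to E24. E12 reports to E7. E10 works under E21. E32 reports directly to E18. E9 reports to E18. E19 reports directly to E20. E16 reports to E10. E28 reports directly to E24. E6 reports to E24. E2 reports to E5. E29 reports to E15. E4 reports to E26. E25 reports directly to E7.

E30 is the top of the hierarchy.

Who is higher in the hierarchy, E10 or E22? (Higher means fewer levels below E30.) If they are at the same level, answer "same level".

E10

E10 is 3 levels below E30; E22 is 4. E10 is higher.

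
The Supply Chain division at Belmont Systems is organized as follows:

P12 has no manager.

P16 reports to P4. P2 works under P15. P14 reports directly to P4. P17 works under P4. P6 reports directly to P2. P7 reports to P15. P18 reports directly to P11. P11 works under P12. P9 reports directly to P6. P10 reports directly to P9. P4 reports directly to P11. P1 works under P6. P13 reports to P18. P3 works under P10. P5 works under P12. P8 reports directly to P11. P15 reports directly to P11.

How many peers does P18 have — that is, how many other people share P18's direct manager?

3

P18 reports to P11. P11's other direct reports are P4, P15, P8 — 3 peers.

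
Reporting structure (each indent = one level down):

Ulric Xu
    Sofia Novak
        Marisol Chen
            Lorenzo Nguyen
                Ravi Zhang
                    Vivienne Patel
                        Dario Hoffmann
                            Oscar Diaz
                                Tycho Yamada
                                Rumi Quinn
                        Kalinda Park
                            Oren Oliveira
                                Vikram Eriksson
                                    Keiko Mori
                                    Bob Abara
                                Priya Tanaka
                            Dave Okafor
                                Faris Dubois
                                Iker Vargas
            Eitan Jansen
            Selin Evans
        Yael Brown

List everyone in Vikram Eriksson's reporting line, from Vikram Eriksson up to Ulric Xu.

Vikram Eriksson -> Oren Oliveira -> Kalinda Park -> Vivienne Patel -> Ravi Zhang -> Lorenzo Nguyen -> Marisol Chen -> Sofia Novak -> Ulric Xu

Vikram Eriksson reports to Oren Oliveira. Oren Oliveira reports to Kalinda Park. Kalinda Park reports to Vivienne Patel. Vivienne Patel reports to Ravi Zhang. Ravi Zhang reports to Lorenzo Nguyen. Lorenzo Nguyen reports to Marisol Chen. Marisol Chen reports to Sofia Novak. Sofia Novak reports to Ulric Xu. Ulric Xu is at the top.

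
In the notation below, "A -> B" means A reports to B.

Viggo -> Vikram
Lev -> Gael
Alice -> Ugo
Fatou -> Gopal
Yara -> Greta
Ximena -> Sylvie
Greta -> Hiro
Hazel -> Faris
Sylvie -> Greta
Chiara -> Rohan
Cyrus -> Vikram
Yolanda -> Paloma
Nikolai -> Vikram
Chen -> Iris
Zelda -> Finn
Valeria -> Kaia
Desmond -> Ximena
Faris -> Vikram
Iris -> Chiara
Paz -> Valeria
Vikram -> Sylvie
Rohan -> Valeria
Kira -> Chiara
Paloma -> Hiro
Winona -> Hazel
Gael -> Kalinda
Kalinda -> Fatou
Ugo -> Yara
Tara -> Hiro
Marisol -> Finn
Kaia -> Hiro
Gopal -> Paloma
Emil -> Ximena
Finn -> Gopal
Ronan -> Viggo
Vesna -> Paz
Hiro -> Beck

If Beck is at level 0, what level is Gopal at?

Chain from Gopal up to Beck: Gopal → Paloma → Hiro → Beck. That is 3 steps up, so Gopal is 3 levels below Beck.

3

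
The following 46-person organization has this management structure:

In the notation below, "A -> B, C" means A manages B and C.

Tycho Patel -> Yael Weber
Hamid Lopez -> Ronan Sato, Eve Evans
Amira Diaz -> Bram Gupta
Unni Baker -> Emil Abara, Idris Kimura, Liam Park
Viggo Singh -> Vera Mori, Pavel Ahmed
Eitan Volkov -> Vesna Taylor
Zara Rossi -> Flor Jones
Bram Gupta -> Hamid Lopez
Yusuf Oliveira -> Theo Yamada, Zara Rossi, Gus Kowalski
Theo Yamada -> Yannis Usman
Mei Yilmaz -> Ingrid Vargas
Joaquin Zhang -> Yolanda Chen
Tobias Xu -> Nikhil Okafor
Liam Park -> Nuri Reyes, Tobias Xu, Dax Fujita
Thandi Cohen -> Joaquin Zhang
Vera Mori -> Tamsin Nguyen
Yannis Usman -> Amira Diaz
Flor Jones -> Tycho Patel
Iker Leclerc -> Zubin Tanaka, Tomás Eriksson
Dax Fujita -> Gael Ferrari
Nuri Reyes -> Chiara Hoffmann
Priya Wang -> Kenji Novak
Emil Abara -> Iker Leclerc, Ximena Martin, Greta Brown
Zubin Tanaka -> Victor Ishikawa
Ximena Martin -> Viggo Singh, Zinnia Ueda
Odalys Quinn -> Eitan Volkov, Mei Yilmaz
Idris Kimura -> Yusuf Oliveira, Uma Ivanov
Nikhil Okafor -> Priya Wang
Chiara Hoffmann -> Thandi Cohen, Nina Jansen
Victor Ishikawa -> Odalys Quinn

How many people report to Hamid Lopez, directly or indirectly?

2

Hamid Lopez directly manages Ronan Sato, Eve Evans. Ronan Sato has no reports. Eve Evans has no reports. So Hamid Lopez's organization is 2 direct reports plus everyone under them: 1 + 1 = 2.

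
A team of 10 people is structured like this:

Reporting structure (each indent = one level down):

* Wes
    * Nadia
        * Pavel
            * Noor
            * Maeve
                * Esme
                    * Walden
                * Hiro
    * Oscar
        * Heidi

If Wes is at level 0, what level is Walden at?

5

Chain from Walden up to Wes: Walden → Esme → Maeve → Pavel → Nadia → Wes. That is 5 steps up, so Walden is 5 levels below Wes.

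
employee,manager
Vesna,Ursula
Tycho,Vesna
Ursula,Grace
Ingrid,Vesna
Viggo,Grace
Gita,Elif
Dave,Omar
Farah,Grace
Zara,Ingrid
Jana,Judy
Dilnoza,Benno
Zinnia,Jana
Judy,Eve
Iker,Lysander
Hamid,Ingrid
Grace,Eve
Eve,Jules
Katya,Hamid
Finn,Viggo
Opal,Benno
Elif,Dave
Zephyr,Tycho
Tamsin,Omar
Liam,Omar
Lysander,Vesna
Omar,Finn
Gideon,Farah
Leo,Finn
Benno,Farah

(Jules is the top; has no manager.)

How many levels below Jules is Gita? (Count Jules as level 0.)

8

Chain from Gita up to Jules: Gita → Elif → Dave → Omar → Finn → Viggo → Grace → Eve → Jules. That is 8 steps up, so Gita is 8 levels below Jules.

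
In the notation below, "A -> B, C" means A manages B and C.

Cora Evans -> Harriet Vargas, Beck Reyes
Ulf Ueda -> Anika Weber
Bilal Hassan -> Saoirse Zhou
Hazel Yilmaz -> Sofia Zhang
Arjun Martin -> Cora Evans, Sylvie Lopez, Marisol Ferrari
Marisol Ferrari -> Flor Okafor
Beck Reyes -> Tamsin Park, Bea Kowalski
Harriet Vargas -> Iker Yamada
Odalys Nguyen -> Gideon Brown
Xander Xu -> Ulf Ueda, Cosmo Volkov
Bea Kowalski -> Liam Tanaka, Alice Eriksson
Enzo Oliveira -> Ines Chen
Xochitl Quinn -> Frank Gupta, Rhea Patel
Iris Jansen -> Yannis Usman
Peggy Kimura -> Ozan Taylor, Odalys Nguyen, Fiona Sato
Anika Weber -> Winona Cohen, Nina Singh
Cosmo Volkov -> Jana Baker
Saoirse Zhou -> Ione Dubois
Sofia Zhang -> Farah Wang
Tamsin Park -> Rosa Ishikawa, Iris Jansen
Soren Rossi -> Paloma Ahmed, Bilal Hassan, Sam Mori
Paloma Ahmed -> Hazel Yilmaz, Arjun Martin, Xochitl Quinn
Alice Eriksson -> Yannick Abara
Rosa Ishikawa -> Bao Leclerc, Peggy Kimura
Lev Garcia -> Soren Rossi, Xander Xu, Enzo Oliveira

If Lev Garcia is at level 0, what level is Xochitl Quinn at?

Chain from Xochitl Quinn up to Lev Garcia: Xochitl Quinn → Paloma Ahmed → Soren Rossi → Lev Garcia. That is 3 steps up, so Xochitl Quinn is 3 levels below Lev Garcia.

3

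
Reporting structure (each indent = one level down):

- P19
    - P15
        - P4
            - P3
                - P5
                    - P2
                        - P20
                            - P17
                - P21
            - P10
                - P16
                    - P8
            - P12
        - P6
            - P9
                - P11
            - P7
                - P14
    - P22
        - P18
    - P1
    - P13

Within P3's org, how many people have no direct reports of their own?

2

The people in P3's organization with no one reporting to them are P21, P17. That is 2.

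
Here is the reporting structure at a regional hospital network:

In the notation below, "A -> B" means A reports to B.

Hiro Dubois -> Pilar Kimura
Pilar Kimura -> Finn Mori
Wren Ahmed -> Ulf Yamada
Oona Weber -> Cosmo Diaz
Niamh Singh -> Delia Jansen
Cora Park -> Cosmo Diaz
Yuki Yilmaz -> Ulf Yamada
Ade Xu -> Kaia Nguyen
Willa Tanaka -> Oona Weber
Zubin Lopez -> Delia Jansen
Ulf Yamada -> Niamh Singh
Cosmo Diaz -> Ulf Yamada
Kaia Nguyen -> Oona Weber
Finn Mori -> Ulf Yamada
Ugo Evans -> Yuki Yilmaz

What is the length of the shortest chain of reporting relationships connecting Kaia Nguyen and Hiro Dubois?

Kaia Nguyen is 3 levels below Ulf Yamada, and Hiro Dubois is 3 levels below Ulf Yamada (their lowest common manager). The shortest path runs up from Kaia Nguyen to Ulf Yamada and back down to Hiro Dubois: 3 + 3 = 6 links.

6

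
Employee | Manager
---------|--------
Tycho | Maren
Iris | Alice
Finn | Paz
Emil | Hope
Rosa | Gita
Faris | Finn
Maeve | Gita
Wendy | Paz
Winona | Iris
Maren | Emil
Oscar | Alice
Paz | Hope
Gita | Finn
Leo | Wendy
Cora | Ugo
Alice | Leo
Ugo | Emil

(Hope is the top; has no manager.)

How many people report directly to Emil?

Emil directly manages Ugo, Maren. That is 2 direct reports.

2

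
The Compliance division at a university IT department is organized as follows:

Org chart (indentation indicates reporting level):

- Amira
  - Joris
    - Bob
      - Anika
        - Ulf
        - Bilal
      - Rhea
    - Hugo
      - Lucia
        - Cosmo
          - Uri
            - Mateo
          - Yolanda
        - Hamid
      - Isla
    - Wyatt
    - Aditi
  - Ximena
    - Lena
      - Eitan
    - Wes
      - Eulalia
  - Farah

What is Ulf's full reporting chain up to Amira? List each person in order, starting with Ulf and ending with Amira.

Ulf -> Anika -> Bob -> Joris -> Amira

Ulf reports to Anika. Anika reports to Bob. Bob reports to Joris. Joris reports to Amira. Amira is at the top.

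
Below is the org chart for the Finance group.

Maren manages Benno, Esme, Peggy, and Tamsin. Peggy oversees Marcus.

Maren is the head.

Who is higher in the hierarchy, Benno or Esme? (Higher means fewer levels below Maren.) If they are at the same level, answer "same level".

Both Benno and Esme are 1 level below Maren.

same level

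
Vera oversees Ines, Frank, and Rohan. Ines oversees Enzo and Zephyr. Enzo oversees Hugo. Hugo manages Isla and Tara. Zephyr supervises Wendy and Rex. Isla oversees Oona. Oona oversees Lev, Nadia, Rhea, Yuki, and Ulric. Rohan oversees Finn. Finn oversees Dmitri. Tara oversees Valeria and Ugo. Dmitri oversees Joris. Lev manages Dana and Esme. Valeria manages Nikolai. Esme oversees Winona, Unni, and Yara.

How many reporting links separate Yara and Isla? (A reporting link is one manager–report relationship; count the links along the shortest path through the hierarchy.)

4

Yara is in Isla's organization: the chain from Yara up to Isla is Yara → Esme → Lev → Oona → Isla, which is 4 links.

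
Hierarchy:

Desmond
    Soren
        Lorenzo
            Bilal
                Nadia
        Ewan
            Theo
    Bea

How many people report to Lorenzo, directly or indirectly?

2

Lorenzo directly manages Bilal. Under Bilal: Nadia (1). That's 2 in total.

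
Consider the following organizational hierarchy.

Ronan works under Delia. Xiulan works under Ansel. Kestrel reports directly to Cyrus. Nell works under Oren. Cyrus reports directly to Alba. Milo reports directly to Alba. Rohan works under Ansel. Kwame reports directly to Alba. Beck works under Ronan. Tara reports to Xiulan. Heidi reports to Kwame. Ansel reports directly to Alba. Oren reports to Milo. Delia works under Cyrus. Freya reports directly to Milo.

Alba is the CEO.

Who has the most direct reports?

Alba

Direct-report counts: Alba has 4; Kwame has 1; Ansel has 2; Xiulan has 1; Milo has 2; Oren has 1; Cyrus has 2; Delia has 1; Ronan has 1. The largest is 4, held by Alba.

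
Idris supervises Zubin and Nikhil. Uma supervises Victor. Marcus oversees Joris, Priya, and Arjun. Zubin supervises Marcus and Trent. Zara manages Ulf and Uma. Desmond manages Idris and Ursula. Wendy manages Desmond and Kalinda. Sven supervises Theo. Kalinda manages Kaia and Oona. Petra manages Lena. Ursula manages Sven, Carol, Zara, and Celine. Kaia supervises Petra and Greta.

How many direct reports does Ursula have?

4

Ursula directly manages Sven, Carol, Zara, Celine. That is 4 direct reports.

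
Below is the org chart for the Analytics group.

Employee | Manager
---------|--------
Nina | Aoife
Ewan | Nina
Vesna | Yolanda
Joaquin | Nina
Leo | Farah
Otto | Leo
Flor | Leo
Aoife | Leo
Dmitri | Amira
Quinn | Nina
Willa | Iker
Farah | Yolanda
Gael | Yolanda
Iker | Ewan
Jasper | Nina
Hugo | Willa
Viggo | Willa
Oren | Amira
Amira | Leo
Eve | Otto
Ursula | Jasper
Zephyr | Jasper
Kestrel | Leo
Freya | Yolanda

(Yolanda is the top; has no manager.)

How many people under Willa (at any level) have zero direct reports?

The people in Willa's organization with no one reporting to them are Viggo, Hugo. That is 2.

2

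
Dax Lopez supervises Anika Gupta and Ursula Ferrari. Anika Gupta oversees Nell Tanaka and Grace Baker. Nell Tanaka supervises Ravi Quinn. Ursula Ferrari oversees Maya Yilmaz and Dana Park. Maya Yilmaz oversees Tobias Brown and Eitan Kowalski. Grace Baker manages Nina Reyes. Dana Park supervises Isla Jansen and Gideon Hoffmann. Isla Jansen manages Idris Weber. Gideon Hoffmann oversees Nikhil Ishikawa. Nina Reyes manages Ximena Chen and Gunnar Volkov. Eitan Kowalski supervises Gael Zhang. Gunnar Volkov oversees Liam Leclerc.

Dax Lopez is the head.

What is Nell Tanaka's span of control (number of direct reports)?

1

Nell Tanaka directly manages Ravi Quinn. That is 1 direct report.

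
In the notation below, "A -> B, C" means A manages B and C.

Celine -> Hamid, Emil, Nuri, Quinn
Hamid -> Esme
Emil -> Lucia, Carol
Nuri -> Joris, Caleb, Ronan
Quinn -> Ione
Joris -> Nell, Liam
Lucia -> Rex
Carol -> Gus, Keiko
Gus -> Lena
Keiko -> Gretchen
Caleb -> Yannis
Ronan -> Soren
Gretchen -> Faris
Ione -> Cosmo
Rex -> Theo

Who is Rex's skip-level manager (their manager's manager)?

Emil

Rex reports to Lucia, and Lucia reports to Emil. So Rex's skip-level manager is Emil.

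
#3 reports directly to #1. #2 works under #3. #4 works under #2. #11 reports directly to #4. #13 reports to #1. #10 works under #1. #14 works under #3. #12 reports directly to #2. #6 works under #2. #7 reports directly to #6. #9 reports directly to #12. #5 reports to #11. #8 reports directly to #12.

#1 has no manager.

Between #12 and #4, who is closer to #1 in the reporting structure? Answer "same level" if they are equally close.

Both #12 and #4 are 3 levels below #1.

same level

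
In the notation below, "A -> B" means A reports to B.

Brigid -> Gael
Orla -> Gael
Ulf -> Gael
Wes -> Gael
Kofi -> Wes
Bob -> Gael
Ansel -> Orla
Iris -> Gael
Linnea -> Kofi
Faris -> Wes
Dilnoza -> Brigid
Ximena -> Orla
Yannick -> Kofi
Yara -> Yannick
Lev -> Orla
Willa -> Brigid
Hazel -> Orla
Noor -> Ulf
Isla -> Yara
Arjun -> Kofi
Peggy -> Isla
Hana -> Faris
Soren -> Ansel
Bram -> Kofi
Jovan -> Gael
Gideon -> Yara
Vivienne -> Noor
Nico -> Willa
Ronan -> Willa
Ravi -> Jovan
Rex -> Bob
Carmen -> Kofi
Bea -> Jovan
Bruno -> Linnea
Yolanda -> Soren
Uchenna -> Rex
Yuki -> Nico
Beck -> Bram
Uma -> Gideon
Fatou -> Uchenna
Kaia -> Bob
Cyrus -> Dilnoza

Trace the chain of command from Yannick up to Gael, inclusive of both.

Yannick -> Kofi -> Wes -> Gael

Yannick reports to Kofi. Kofi reports to Wes. Wes reports to Gael. Gael is at the top.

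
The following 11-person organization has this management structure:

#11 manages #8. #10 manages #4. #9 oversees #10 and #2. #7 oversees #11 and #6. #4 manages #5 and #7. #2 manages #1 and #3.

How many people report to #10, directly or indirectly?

#10 directly manages #4. Under #4: #5, #7, #6, #11, #8 (5). That's 6 in total.

6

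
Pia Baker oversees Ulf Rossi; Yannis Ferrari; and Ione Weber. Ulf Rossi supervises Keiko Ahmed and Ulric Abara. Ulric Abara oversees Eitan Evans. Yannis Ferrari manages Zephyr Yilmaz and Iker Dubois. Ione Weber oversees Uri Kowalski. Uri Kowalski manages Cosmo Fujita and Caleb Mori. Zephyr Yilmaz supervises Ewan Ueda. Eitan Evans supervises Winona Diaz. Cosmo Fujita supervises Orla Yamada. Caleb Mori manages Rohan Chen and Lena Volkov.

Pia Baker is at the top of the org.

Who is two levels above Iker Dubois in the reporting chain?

Pia Baker

Iker Dubois reports to Yannis Ferrari, and Yannis Ferrari reports to Pia Baker. So Iker Dubois's skip-level manager is Pia Baker.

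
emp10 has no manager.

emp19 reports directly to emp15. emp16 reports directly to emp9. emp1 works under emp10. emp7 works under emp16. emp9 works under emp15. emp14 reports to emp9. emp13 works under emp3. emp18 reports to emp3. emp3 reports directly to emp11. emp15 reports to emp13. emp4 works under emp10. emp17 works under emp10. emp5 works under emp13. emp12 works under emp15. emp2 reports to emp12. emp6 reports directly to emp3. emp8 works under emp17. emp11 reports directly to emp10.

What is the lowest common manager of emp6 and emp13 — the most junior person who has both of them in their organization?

emp3

emp6's chain of managers is emp3, emp11, emp10. emp13's chain of managers is emp3, emp11, emp10. The first manager that appears in both chains is emp3.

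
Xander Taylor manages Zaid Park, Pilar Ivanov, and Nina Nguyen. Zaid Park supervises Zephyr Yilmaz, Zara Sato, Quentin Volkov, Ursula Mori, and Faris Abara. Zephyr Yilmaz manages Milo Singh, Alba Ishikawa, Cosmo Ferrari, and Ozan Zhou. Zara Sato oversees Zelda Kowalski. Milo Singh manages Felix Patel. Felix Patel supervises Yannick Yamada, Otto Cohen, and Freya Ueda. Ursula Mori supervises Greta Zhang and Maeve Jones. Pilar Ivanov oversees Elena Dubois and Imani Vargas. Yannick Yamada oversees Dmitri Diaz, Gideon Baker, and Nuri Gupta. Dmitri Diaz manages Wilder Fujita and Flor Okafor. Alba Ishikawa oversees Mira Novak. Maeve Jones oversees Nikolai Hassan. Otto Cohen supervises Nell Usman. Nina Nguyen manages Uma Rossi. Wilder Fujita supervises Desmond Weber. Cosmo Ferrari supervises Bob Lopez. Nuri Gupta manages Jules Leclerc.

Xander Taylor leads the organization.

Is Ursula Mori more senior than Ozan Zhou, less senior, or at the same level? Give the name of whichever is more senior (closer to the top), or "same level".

Ursula Mori

Ursula Mori is 2 levels below Xander Taylor; Ozan Zhou is 3. Ursula Mori is higher.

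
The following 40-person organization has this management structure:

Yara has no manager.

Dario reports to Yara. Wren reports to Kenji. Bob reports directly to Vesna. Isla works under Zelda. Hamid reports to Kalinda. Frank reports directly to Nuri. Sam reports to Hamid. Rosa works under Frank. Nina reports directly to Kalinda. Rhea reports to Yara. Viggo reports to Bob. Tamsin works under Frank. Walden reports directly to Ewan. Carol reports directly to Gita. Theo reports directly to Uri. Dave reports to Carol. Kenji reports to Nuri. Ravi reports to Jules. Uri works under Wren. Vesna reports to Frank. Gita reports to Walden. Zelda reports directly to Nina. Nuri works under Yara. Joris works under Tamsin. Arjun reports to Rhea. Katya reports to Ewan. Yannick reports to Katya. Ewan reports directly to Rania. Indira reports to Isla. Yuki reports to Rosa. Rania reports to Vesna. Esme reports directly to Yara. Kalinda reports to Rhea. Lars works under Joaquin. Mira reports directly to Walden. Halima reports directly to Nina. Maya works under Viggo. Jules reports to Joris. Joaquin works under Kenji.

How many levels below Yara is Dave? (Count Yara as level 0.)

9

Chain from Dave up to Yara: Dave → Carol → Gita → Walden → Ewan → Rania → Vesna → Frank → Nuri → Yara. That is 9 steps up, so Dave is 9 levels below Yara.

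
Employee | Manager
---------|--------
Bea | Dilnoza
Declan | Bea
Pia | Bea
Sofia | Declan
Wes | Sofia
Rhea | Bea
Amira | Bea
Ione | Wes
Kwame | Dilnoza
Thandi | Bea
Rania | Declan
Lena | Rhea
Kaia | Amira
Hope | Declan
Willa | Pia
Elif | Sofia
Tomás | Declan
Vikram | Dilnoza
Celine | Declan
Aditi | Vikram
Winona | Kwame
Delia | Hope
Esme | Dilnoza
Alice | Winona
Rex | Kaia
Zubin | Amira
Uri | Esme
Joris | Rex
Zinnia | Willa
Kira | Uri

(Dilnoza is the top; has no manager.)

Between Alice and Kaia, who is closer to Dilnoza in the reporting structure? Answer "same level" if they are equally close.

Both Alice and Kaia are 3 levels below Dilnoza.

same level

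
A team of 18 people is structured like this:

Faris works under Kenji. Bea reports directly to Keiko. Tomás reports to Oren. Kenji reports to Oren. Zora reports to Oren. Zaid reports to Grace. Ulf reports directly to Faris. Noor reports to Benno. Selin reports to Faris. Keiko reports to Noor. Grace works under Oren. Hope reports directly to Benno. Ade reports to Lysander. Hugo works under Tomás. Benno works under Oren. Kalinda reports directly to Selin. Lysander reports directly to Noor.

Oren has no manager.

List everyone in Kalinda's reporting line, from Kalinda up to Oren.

Kalinda reports to Selin. Selin reports to Faris. Faris reports to Kenji. Kenji reports to Oren. Oren is at the top.

Kalinda -> Selin -> Faris -> Kenji -> Oren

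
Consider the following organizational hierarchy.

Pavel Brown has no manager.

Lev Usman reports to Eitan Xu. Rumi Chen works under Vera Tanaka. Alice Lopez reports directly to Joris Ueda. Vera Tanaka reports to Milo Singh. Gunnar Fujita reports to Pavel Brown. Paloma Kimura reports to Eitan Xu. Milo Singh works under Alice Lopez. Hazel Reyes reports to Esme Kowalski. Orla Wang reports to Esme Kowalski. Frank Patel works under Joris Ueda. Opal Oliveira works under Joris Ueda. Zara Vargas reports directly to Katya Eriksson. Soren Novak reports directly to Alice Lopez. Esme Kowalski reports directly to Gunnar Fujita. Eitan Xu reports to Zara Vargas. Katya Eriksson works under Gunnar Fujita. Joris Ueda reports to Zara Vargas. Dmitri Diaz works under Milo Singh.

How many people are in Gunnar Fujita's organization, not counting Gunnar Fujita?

17

Gunnar Fujita directly manages Katya Eriksson, Esme Kowalski. Under Katya Eriksson: Zara Vargas, Eitan Xu, Paloma Kimura, Lev Usman, Joris Ueda, Alice Lopez, Soren Novak, Milo Singh, Dmitri Diaz, Vera Tanaka, Rumi Chen, Opal Oliveira, Frank Patel (13). Under Esme Kowalski: Orla Wang, Hazel Reyes (2). So Gunnar Fujita's organization is 2 direct reports plus everyone under them: 14 + 3 = 17.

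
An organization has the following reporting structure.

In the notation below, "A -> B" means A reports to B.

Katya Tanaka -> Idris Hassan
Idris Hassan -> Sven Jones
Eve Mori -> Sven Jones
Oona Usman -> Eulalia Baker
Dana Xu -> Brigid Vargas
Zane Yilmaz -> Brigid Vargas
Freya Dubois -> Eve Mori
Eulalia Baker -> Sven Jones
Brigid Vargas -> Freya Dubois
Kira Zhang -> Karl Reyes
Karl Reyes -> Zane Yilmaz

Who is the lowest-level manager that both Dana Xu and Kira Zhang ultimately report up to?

Dana Xu's chain of managers is Brigid Vargas, Freya Dubois, Eve Mori, Sven Jones. Kira Zhang's chain of managers is Karl Reyes, Zane Yilmaz, Brigid Vargas, Freya Dubois, Eve Mori, Sven Jones. The first manager that appears in both chains is Brigid Vargas.

Brigid Vargas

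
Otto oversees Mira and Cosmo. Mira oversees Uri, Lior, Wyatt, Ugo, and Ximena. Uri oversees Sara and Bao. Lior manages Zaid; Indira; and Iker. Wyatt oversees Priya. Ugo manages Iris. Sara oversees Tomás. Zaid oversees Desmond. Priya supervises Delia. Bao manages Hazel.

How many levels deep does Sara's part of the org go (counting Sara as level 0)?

The longest chain under Sara runs Sara → Tomás, which is 1 level below Sara.

1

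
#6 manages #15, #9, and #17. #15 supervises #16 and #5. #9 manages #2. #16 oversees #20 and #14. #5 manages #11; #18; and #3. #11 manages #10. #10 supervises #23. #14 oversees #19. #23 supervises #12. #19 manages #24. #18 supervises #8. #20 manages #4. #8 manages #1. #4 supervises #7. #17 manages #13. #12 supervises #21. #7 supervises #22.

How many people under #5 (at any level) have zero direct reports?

The people in #5's organization with no one reporting to them are #3, #1, #21. That is 3.

3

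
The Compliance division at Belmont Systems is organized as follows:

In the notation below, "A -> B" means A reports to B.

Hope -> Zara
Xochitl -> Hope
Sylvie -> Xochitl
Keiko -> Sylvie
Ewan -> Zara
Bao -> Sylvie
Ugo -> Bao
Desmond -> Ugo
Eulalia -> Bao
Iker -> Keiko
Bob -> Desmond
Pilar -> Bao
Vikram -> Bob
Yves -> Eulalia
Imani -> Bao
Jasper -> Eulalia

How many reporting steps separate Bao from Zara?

Chain from Bao up to Zara: Bao → Sylvie → Xochitl → Hope → Zara. That is 4 steps up, so Bao is 4 levels below Zara.

4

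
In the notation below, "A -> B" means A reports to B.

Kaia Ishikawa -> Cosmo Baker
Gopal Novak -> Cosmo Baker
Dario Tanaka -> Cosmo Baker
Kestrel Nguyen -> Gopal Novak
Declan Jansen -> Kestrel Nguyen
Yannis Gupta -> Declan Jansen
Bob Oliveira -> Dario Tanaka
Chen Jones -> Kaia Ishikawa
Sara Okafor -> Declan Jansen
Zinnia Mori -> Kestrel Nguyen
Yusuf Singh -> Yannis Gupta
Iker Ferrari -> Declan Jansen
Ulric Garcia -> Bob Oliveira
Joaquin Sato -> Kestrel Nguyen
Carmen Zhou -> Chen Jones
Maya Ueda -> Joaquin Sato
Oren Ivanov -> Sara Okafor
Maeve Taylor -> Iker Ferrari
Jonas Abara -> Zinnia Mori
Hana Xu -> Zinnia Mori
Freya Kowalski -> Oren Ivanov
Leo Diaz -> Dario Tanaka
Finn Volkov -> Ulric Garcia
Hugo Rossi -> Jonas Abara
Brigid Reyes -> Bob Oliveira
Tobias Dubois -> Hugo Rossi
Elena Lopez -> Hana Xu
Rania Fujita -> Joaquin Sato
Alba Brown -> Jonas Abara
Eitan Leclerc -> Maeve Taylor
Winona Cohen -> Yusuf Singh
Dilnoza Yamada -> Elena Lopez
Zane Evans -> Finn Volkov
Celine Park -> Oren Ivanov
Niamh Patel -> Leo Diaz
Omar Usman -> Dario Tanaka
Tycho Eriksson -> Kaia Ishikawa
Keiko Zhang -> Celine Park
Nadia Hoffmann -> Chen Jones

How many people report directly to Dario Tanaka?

3

Dario Tanaka directly manages Bob Oliveira, Leo Diaz, Omar Usman. That is 3 direct reports.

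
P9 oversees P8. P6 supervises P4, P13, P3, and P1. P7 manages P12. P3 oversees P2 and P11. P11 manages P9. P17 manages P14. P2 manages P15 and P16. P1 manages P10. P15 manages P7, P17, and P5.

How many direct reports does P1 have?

1

P1 directly manages P10. That is 1 direct report.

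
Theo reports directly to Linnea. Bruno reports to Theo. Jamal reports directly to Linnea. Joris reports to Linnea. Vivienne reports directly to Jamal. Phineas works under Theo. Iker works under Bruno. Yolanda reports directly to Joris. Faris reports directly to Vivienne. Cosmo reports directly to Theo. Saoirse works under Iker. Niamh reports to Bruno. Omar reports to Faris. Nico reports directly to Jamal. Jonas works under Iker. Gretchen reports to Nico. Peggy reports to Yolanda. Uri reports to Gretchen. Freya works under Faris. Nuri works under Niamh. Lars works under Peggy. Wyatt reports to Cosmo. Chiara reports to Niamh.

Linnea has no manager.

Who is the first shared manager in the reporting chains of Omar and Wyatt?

Linnea

Omar's chain of managers is Faris, Vivienne, Jamal, Linnea. Wyatt's chain of managers is Cosmo, Theo, Linnea. The first manager that appears in both chains is Linnea.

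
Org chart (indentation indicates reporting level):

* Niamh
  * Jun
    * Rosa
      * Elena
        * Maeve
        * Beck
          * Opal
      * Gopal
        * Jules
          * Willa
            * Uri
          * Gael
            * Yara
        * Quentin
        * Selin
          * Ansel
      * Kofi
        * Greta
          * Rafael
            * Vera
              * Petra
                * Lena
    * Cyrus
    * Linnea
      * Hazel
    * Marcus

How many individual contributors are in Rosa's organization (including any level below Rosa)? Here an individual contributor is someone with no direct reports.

The people in Rosa's organization with no one reporting to them are Lena, Ansel, Quentin, Yara, Uri, Opal, Maeve. That is 7.

7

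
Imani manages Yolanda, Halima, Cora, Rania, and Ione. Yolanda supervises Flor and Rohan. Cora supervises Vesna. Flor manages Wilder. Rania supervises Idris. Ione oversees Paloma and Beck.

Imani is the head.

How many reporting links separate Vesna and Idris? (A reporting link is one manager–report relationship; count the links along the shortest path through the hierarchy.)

Vesna is 2 levels below Imani, and Idris is 2 levels below Imani (their lowest common manager). The shortest path runs up from Vesna to Imani and back down to Idris: 2 + 2 = 4 links.

4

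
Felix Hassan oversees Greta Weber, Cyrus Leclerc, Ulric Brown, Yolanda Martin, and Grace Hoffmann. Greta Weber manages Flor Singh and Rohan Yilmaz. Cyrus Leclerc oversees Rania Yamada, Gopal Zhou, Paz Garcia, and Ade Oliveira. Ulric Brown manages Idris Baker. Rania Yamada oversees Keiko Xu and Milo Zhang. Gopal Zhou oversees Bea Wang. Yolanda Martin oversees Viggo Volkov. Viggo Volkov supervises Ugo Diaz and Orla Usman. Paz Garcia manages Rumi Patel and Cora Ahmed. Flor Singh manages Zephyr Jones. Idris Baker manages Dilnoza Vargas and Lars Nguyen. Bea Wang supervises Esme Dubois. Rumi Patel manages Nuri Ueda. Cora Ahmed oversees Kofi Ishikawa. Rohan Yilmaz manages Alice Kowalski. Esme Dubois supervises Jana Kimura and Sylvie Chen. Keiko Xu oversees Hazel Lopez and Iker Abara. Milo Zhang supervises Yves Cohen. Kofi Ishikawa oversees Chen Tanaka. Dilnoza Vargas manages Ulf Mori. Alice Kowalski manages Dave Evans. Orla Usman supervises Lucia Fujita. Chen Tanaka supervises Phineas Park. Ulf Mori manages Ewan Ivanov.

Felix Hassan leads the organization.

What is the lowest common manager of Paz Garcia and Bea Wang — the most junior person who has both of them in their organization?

Paz Garcia's chain of managers is Cyrus Leclerc, Felix Hassan. Bea Wang's chain of managers is Gopal Zhou, Cyrus Leclerc, Felix Hassan. The first manager that appears in both chains is Cyrus Leclerc.

Cyrus Leclerc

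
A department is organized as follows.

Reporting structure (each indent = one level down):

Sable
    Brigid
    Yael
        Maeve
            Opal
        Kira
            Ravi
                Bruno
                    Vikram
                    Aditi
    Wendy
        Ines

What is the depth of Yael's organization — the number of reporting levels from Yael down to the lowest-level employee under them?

The longest chain under Yael runs Yael → Kira → Ravi → Bruno → Aditi, which is 4 levels below Yael.

4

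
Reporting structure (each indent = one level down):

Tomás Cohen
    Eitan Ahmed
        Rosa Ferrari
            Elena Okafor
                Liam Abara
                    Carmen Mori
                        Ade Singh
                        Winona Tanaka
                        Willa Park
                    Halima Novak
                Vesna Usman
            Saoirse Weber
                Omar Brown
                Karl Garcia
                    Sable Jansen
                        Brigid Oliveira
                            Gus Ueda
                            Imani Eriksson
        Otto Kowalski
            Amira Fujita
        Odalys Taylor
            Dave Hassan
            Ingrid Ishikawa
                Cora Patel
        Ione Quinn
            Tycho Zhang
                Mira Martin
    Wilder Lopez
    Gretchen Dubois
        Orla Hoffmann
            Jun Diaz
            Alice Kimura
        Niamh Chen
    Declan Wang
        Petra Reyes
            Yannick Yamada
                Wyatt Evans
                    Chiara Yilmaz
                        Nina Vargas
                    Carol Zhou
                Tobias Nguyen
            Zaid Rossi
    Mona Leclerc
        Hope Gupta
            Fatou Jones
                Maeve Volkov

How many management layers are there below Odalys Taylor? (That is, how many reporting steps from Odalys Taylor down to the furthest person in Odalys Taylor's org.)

2

The longest chain under Odalys Taylor runs Odalys Taylor → Ingrid Ishikawa → Cora Patel, which is 2 levels below Odalys Taylor.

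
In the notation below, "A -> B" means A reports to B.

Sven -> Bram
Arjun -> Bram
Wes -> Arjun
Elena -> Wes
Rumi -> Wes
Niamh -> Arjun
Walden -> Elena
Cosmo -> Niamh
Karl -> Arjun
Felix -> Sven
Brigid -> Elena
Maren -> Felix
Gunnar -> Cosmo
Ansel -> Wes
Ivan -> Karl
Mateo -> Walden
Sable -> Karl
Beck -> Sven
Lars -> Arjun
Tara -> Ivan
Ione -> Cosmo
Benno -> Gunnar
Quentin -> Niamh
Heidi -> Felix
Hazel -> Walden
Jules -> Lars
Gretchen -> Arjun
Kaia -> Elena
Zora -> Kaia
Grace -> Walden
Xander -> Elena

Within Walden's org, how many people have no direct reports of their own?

The people in Walden's organization with no one reporting to them are Grace, Hazel, Mateo. That is 3.

3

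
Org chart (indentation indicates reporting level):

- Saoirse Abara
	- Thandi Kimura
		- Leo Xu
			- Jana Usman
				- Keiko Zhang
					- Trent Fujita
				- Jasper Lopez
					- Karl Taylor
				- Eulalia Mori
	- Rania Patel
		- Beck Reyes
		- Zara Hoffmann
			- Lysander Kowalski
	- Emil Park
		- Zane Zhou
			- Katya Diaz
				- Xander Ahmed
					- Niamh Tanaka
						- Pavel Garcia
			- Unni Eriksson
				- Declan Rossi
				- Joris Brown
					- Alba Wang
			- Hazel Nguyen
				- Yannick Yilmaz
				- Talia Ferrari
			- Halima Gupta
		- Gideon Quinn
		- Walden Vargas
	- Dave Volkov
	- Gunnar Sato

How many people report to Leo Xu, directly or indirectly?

6

Leo Xu directly manages Jana Usman. Under Jana Usman: Eulalia Mori, Jasper Lopez, Karl Taylor, Keiko Zhang, Trent Fujita (5). That's 6 in total.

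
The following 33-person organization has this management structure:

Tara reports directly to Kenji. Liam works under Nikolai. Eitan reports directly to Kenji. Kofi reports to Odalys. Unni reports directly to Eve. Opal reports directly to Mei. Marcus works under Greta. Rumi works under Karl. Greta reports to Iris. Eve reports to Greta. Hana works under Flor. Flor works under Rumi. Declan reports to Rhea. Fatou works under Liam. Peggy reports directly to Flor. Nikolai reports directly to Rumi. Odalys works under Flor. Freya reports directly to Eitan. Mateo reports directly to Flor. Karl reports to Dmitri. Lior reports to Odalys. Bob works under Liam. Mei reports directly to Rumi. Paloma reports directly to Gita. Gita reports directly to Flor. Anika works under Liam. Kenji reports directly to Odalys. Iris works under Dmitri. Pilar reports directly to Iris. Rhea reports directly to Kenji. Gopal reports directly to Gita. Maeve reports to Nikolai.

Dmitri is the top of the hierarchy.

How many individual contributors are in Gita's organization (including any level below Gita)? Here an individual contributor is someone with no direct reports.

2

The people in Gita's organization with no one reporting to them are Paloma, Gopal. That is 2.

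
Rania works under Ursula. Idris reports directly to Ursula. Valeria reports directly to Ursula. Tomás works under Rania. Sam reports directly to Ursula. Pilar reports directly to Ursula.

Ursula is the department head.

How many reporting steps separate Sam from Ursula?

1

Chain from Sam up to Ursula: Sam → Ursula. That is 1 step up, so Sam is 1 level below Ursula.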